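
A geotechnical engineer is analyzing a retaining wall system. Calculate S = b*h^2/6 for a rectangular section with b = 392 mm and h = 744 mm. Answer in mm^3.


S = b * h^2 / 6
= 392 * 744^2 / 6
= 392 * 553536 / 6
= 36164352.0 mm^3

36164352.0 mm^3


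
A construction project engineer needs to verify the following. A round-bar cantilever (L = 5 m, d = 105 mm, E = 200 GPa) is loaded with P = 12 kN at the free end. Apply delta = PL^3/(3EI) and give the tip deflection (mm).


I = pi * d^4 / 64 = pi * 105^4 / 64 = 5966602.35 mm^4
L = 5000.0 mm, P = 12000.0 N, E = 200000.0 MPa
delta = P * L^3 / (3 * E * I)
= 12000.0 * 5000.0^3 / (3 * 200000.0 * 5966602.35)
= 418.9989 mm

418.9989 mm


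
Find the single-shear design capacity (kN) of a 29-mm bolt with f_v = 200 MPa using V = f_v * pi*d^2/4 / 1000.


A = pi * d^2 / 4 = pi * 29^2 / 4 = 660.5199 mm^2
V = f_v * A / 1000 = 200 * 660.5199 / 1000
= 132.104 kN

132.104 kN


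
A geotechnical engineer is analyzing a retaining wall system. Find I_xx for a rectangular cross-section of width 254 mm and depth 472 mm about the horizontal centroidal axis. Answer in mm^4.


I = b * h^3 / 12
= 254 * 472^3 / 12
= 254 * 105154048 / 12
= 2225760682.67 mm^4

2225760682.67 mm^4


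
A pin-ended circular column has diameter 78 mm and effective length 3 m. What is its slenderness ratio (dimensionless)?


Radius of gyration r = d / 4 = 78 / 4 = 19.5 mm
L_eff = 3000.0 mm
Slenderness ratio = L / r = 3000.0 / 19.5 = 153.85 (dimensionless)

153.85 (dimensionless)


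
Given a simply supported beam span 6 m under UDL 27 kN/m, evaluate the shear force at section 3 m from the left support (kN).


R_A = w * L / 2 = 27 * 6 / 2 = 81.0 kN
V(x) = R_A - w * x = 81.0 - 27 * 3
= 0.0 kN

0.0 kN


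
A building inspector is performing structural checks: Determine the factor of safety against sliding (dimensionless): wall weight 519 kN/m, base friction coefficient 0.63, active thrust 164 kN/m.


Resisting force = mu * W = 0.63 * 519 = 326.97 kN/m
FOS = Resisting / Driving = 326.97 / 164
= 1.9937 (dimensionless)

1.9937 (dimensionless)


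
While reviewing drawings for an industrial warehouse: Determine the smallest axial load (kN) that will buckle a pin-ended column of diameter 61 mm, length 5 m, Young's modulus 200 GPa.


I = pi * d^4 / 64 = 679656.13 mm^4
L = 5000.0 mm
P_cr = pi^2 * E * I / L^2
= 9.8696 * 200000.0 * 679656.13 / 5000.0^2
= 53663.5 N = 53.6635 kN

53.6635 kN


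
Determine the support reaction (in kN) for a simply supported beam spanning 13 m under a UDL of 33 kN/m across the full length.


Total load = w * L = 33 * 13 = 429 kN
By symmetry, each reaction R = total / 2 = 429 / 2 = 214.5 kN

214.5 kN


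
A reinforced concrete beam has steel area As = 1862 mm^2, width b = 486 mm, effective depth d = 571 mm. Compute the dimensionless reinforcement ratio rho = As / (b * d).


rho = As / (b * d)
= 1862 / (486 * 571)
= 1862 / 277506
= 0.00671 (dimensionless)

0.00671 (dimensionless)


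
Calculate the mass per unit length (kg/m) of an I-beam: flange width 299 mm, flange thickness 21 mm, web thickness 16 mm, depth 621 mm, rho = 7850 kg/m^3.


A_flanges = 2 * 299 * 21 = 12558 mm^2
A_web = (621 - 2 * 21) * 16 = 9264 mm^2
A_total = 12558 + 9264 = 21822 mm^2 = 0.021822 m^2
Weight = rho * A = 7850 * 0.021822 = 171.3027 kg/m

171.3027 kg/m


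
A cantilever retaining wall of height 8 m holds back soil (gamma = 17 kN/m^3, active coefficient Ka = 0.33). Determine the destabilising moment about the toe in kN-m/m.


Pa = 0.5 * Ka * gamma * H^2
= 0.5 * 0.33 * 17 * 8^2
= 179.52 kN/m
Arm = H / 3 = 8 / 3 = 2.6667 m
Mo = Pa * arm = Pa * H / 3 = 179.52 * 8 / 3 = 478.72 kN-m/m

478.72 kN-m/m


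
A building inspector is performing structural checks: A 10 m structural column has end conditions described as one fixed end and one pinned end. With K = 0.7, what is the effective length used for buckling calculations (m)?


L_eff = K * L
= 0.7 * 10
= 7.0 m

7.0 m


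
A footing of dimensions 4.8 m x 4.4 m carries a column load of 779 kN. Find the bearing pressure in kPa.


A = 4.8 * 4.4 = 21.12 m^2
q = P / A = 779 / 21.12
= 36.8845 kPa

36.8845 kPa


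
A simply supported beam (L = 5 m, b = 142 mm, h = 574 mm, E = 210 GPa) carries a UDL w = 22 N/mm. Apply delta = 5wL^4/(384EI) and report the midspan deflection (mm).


I = 142 * 574^3 / 12 = 2237910817.33 mm^4
L = 5000.0 mm, w = 22 N/mm, E = 210000.0 MPa
delta = 5 * w * L^4 / (384 * E * I)
= 5 * 22 * 5000.0^4 / (384 * 210000.0 * 2237910817.33)
= 0.381 mm

0.381 mm


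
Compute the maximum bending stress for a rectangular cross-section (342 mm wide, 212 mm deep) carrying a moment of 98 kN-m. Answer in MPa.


I = b * h^3 / 12 = 342 * 212^3 / 12 = 271551648.0 mm^4
y = h / 2 = 212 / 2 = 106.0 mm
M = 98 kN-m = 98000000.0 N-mm
sigma = M * y / I = 98000000.0 * 106.0 / 271551648.0
= 38.25 MPa

38.25 MPa


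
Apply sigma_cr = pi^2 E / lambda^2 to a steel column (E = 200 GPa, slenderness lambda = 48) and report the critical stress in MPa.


sigma_cr = pi^2 * E / lambda^2
= 9.8696 * 200000.0 / 48^2
= 9.8696 * 200000.0 / 2304
= 856.7365 MPa

856.7365 MPa


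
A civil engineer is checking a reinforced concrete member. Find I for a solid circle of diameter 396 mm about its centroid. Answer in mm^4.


r = d / 2 = 396 / 2 = 198.0 mm
I = pi * r^4 / 4 = pi * 198.0^4 / 4
= 1207120547.23 mm^4

1207120547.23 mm^4


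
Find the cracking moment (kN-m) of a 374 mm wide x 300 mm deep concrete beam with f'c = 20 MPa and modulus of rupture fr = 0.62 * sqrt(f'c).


fr = 0.62 * sqrt(20) = 0.62 * 4.4721 = 2.7727 MPa
I = 374 * 300^3 / 12 = 841500000.0 mm^4
y_t = 150.0 mm
M_cr = fr * I / y_t = 2.7727 * 841500000.0 / 150.0 N-mm
= 15.555 kN-m

15.555 kN-m


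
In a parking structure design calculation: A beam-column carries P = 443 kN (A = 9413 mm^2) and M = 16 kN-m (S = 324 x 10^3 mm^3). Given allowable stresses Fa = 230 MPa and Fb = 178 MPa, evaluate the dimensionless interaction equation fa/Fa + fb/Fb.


f_a = P / A = 443000.0 / 9413 = 47.0626 MPa
f_b = M / S = 16000000.0 / 324000.0 = 49.3827 MPa
Ratio = f_a / Fa + f_b / Fb
= 47.0626 / 230 + 49.3827 / 178
= 0.4821 (dimensionless)

0.4821 (dimensionless)


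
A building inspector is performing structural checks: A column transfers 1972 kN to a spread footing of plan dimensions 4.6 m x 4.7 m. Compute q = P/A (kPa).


A = 4.6 * 4.7 = 21.62 m^2
q = P / A = 1972 / 21.62
= 91.2118 kPa

91.2118 kPa


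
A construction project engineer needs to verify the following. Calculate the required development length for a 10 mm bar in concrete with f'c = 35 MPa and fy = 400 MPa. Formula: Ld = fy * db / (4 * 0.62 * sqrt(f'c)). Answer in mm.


Ld = (fy * db) / (4 * 0.62 * sqrt(f'c))
= (400 * 10) / (4 * 0.62 * sqrt(35))
= 4000 / 14.6719
= 272.63 mm

272.63 mm


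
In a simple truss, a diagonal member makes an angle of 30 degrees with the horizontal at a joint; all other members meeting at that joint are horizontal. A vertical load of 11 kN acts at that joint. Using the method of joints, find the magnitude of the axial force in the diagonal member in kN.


At the joint, only the diagonal has a vertical component, so vertical equilibrium gives:
F * sin(30) = 11
F = 11 / sin(30)
= 11 / 0.5
= 22.0 kN

22.0 kN


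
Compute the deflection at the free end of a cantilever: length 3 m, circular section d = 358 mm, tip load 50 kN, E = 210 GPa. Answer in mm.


I = pi * d^4 / 64 = pi * 358^4 / 64 = 806309924.35 mm^4
L = 3000.0 mm, P = 50000.0 N, E = 210000.0 MPa
delta = P * L^3 / (3 * E * I)
= 50000.0 * 3000.0^3 / (3 * 210000.0 * 806309924.35)
= 2.6576 mm

2.6576 mm


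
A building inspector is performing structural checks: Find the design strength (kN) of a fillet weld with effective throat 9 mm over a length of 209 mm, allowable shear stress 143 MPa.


Strength = throat * length * allowable stress
= 9 * 209 * 143 N
= 268983 N
= 268.98 kN

268.98 kN


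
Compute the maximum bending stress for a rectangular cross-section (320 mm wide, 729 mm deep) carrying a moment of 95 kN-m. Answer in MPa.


I = b * h^3 / 12 = 320 * 729^3 / 12 = 10331213040.0 mm^4
y = h / 2 = 729 / 2 = 364.5 mm
M = 95 kN-m = 95000000.0 N-mm
sigma = M * y / I = 95000000.0 * 364.5 / 10331213040.0
= 3.35 MPa

3.35 MPa


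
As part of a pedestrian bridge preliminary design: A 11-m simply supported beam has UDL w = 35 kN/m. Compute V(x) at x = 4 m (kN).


R_A = w * L / 2 = 35 * 11 / 2 = 192.5 kN
V(x) = R_A - w * x = 192.5 - 35 * 4
= 52.5 kN

52.5 kN


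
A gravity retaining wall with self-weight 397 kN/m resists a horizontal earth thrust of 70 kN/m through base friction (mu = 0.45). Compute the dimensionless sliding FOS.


Resisting force = mu * W = 0.45 * 397 = 178.65 kN/m
FOS = Resisting / Driving = 178.65 / 70
= 2.5521 (dimensionless)

2.5521 (dimensionless)


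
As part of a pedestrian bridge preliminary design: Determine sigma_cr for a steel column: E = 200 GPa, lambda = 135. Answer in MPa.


sigma_cr = pi^2 * E / lambda^2
= 9.8696 * 200000.0 / 135^2
= 9.8696 * 200000.0 / 18225
= 108.3084 MPa

108.3084 MPa


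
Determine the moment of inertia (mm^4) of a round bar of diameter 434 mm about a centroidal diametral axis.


r = d / 2 = 434 / 2 = 217.0 mm
I = pi * r^4 / 4 = pi * 217.0^4 / 4
= 1741521405.12 mm^4

1741521405.12 mm^4


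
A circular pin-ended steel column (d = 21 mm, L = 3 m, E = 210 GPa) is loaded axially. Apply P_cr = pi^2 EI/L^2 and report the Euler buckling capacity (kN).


I = pi * d^4 / 64 = 9546.56 mm^4
L = 3000.0 mm
P_cr = pi^2 * E * I / L^2
= 9.8696 * 210000.0 * 9546.56 / 3000.0^2
= 2198.49 N = 2.1985 kN

2.1985 kN


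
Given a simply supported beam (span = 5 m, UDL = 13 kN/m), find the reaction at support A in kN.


Total load = w * L = 13 * 5 = 65 kN
By symmetry, each reaction R = total / 2 = 65 / 2 = 32.5 kN

32.5 kN


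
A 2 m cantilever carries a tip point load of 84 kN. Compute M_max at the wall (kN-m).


For a cantilever with a point load at the free end:
M_max = P * L = 84 * 2 = 168 kN-m

168 kN-m


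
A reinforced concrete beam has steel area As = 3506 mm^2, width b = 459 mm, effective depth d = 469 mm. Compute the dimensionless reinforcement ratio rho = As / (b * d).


rho = As / (b * d)
= 3506 / (459 * 469)
= 3506 / 215271
= 0.016286 (dimensionless)

0.016286 (dimensionless)


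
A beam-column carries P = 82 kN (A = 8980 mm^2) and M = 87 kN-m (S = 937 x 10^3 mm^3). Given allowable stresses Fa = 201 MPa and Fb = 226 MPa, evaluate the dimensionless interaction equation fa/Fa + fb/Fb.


f_a = P / A = 82000.0 / 8980 = 9.1314 MPa
f_b = M / S = 87000000.0 / 937000.0 = 92.8495 MPa
Ratio = f_a / Fa + f_b / Fb
= 9.1314 / 201 + 92.8495 / 226
= 0.4563 (dimensionless)

0.4563 (dimensionless)


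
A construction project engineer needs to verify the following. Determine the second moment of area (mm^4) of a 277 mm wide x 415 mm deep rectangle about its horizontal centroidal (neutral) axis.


I = b * h^3 / 12
= 277 * 415^3 / 12
= 277 * 71473375 / 12
= 1649843739.58 mm^4

1649843739.58 mm^4


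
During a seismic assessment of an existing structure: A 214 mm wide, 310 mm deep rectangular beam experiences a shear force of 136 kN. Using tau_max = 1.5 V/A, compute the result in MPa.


A = b * h = 214 * 310 = 66340 mm^2
V = 136 kN = 136000.0 N
tau_max = 1.5 * V / A = 1.5 * 136000.0 / 66340
= 3.0751 MPa

3.0751 MPa


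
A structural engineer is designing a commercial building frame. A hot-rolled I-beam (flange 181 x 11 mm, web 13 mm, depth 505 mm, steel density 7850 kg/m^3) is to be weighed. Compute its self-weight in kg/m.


A_flanges = 2 * 181 * 11 = 3982 mm^2
A_web = (505 - 2 * 11) * 13 = 6279 mm^2
A_total = 3982 + 6279 = 10261 mm^2 = 0.010261 m^2
Weight = rho * A = 7850 * 0.010261 = 80.5489 kg/m

80.5489 kg/m


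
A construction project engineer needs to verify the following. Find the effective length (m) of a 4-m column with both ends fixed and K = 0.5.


L_eff = K * L
= 0.5 * 4
= 2.0 m

2.0 m


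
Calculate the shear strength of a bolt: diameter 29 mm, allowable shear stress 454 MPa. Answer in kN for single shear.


A = pi * d^2 / 4 = pi * 29^2 / 4 = 660.5199 mm^2
V = f_v * A / 1000 = 454 * 660.5199 / 1000
= 299.876 kN

299.876 kN


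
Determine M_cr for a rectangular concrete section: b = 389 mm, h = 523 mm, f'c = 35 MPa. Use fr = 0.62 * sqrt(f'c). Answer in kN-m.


fr = 0.62 * sqrt(35) = 0.62 * 5.9161 = 3.668 MPa
I = 389 * 523^3 / 12 = 4637387871.92 mm^4
y_t = 261.5 mm
M_cr = fr * I / y_t = 3.668 * 4637387871.92 / 261.5 N-mm
= 65.047 kN-m

65.047 kN-m


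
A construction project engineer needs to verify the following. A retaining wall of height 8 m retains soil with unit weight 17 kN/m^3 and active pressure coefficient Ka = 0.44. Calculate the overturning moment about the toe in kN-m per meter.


Pa = 0.5 * Ka * gamma * H^2
= 0.5 * 0.44 * 17 * 8^2
= 239.36 kN/m
Arm = H / 3 = 8 / 3 = 2.6667 m
Mo = Pa * arm = Pa * H / 3 = 239.36 * 8 / 3 = 638.2933 kN-m/m

638.2933 kN-m/m


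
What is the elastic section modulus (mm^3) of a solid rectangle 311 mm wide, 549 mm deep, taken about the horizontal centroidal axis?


S = b * h^2 / 6
= 311 * 549^2 / 6
= 311 * 301401 / 6
= 15622618.5 mm^3

15622618.5 mm^3


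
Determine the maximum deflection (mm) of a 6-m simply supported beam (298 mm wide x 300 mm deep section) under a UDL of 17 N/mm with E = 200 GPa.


I = 298 * 300^3 / 12 = 670500000.0 mm^4
L = 6000.0 mm, w = 17 N/mm, E = 200000.0 MPa
delta = 5 * w * L^4 / (384 * E * I)
= 5 * 17 * 6000.0^4 / (384 * 200000.0 * 670500000.0)
= 2.1393 mm

2.1393 mm


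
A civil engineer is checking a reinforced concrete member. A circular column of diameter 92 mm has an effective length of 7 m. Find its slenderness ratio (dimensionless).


Radius of gyration r = d / 4 = 92 / 4 = 23.0 mm
L_eff = 7000.0 mm
Slenderness ratio = L / r = 7000.0 / 23.0 = 304.35 (dimensionless)

304.35 (dimensionless)


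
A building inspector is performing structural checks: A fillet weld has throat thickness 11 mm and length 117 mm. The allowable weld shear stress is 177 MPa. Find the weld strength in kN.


Strength = throat * length * allowable stress
= 11 * 117 * 177 N
= 227799 N
= 227.8 kN

227.8 kN


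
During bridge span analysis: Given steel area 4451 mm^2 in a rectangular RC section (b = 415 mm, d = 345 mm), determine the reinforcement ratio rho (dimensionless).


rho = As / (b * d)
= 4451 / (415 * 345)
= 4451 / 143175
= 0.031088 (dimensionless)

0.031088 (dimensionless)


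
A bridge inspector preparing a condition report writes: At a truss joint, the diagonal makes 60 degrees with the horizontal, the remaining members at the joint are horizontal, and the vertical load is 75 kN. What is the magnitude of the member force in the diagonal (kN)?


At the joint, only the diagonal has a vertical component, so vertical equilibrium gives:
F * sin(60) = 75
F = 75 / sin(60)
= 75 / 0.866025
= 86.6 kN

86.6 kN


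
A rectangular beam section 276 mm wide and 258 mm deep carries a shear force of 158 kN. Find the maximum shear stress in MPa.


A = b * h = 276 * 258 = 71208 mm^2
V = 158 kN = 158000.0 N
tau_max = 1.5 * V / A = 1.5 * 158000.0 / 71208
= 3.3283 MPa

3.3283 MPa


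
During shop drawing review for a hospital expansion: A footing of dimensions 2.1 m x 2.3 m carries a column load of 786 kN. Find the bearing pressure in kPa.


A = 2.1 * 2.3 = 4.83 m^2
q = P / A = 786 / 4.83
= 162.7329 kPa

162.7329 kPa


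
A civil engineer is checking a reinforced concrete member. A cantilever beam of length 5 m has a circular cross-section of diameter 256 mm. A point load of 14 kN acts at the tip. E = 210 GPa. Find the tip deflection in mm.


I = pi * d^4 / 64 = pi * 256^4 / 64 = 210828714.13 mm^4
L = 5000.0 mm, P = 14000.0 N, E = 210000.0 MPa
delta = P * L^3 / (3 * E * I)
= 14000.0 * 5000.0^3 / (3 * 210000.0 * 210828714.13)
= 13.1755 mm

13.1755 mm


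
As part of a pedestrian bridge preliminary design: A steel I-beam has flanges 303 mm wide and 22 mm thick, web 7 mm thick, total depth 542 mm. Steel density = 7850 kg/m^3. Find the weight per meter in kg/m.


A_flanges = 2 * 303 * 22 = 13332 mm^2
A_web = (542 - 2 * 22) * 7 = 3486 mm^2
A_total = 13332 + 3486 = 16818 mm^2 = 0.016818 m^2
Weight = rho * A = 7850 * 0.016818 = 132.0213 kg/m

132.0213 kg/m


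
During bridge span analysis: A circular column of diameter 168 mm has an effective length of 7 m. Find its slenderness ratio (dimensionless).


Radius of gyration r = d / 4 = 168 / 4 = 42.0 mm
L_eff = 7000.0 mm
Slenderness ratio = L / r = 7000.0 / 42.0 = 166.67 (dimensionless)

166.67 (dimensionless)


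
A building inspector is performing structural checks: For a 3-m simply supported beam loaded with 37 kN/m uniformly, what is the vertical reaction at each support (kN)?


Total load = w * L = 37 * 3 = 111 kN
By symmetry, each reaction R = total / 2 = 111 / 2 = 55.5 kN

55.5 kN


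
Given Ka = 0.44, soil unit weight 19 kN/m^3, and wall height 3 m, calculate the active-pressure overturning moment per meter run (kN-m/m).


Pa = 0.5 * Ka * gamma * H^2
= 0.5 * 0.44 * 19 * 3^2
= 37.62 kN/m
Arm = H / 3 = 3 / 3 = 1.0 m
Mo = Pa * arm = Pa * H / 3 = 37.62 * 3 / 3 = 37.62 kN-m/m

37.62 kN-m/m


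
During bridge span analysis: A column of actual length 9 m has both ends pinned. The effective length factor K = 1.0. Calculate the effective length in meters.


L_eff = K * L
= 1.0 * 9
= 9.0 m

9.0 m


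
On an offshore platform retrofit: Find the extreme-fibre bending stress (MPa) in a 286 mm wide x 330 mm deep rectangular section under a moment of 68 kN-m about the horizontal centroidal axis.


I = b * h^3 / 12 = 286 * 330^3 / 12 = 856498500.0 mm^4
y = h / 2 = 330 / 2 = 165.0 mm
M = 68 kN-m = 68000000.0 N-mm
sigma = M * y / I = 68000000.0 * 165.0 / 856498500.0
= 13.1 MPa

13.1 MPa


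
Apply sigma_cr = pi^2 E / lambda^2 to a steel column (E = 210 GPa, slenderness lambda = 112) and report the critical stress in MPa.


sigma_cr = pi^2 * E / lambda^2
= 9.8696 * 210000.0 / 112^2
= 9.8696 * 210000.0 / 12544
= 165.2278 MPa

165.2278 MPa


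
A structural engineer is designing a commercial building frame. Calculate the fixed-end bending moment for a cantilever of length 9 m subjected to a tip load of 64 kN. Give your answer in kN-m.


For a cantilever with a point load at the free end:
M_max = P * L = 64 * 9 = 576 kN-m

576 kN-m


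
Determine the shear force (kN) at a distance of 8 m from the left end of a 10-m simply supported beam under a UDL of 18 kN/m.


R_A = w * L / 2 = 18 * 10 / 2 = 90.0 kN
V(x) = R_A - w * x = 90.0 - 18 * 8
= -54.0 kN

-54.0 kN


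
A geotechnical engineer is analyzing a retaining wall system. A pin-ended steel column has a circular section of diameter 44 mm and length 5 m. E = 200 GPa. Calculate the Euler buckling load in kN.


I = pi * d^4 / 64 = 183984.23 mm^4
L = 5000.0 mm
P_cr = pi^2 * E * I / L^2
= 9.8696 * 200000.0 * 183984.23 / 5000.0^2
= 14526.81 N = 14.5268 kN

14.5268 kN


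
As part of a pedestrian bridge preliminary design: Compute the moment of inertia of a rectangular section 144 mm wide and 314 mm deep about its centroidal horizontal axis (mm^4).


I = b * h^3 / 12
= 144 * 314^3 / 12
= 144 * 30959144 / 12
= 371509728.0 mm^4

371509728.0 mm^4


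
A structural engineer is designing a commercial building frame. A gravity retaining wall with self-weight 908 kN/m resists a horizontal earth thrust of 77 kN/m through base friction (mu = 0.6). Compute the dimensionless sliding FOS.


Resisting force = mu * W = 0.6 * 908 = 544.8 kN/m
FOS = Resisting / Driving = 544.8 / 77
= 7.0753 (dimensionless)

7.0753 (dimensionless)


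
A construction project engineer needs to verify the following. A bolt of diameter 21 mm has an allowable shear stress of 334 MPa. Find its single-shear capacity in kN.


A = pi * d^2 / 4 = pi * 21^2 / 4 = 346.3606 mm^2
V = f_v * A / 1000 = 334 * 346.3606 / 1000
= 115.6844 kN

115.6844 kN


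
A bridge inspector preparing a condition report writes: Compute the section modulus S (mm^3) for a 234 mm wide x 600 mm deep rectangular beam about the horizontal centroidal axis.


S = b * h^2 / 6
= 234 * 600^2 / 6
= 234 * 360000 / 6
= 14040000.0 mm^3

14040000.0 mm^3


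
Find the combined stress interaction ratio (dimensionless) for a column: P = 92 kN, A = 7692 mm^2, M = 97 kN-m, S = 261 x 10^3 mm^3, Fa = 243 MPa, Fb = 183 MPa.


f_a = P / A = 92000.0 / 7692 = 11.9605 MPa
f_b = M / S = 97000000.0 / 261000.0 = 371.6475 MPa
Ratio = f_a / Fa + f_b / Fb
= 11.9605 / 243 + 371.6475 / 183
= 2.0801 (dimensionless)

2.0801 (dimensionless)


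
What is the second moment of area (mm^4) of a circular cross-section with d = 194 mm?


r = d / 2 = 194 / 2 = 97.0 mm
I = pi * r^4 / 4 = pi * 97.0^4 / 4
= 69530734.7 mm^4

69530734.7 mm^4


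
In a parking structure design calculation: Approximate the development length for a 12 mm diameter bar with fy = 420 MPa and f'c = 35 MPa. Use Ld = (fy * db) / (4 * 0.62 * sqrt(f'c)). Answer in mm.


Ld = (fy * db) / (4 * 0.62 * sqrt(f'c))
= (420 * 12) / (4 * 0.62 * sqrt(35))
= 5040 / 14.6719
= 343.51 mm

343.51 mm


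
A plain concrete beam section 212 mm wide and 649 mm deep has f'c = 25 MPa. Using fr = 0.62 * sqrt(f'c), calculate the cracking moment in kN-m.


fr = 0.62 * sqrt(25) = 0.62 * 5.0 = 3.1 MPa
I = 212 * 649^3 / 12 = 4829350265.67 mm^4
y_t = 324.5 mm
M_cr = fr * I / y_t = 3.1 * 4829350265.67 / 324.5 N-mm
= 46.1355 kN-m

46.1355 kN-m


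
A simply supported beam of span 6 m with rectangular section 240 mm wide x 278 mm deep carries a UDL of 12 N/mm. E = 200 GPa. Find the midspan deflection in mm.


I = 240 * 278^3 / 12 = 429699040.0 mm^4
L = 6000.0 mm, w = 12 N/mm, E = 200000.0 MPa
delta = 5 * w * L^4 / (384 * E * I)
= 5 * 12 * 6000.0^4 / (384 * 200000.0 * 429699040.0)
= 2.3563 mm

2.3563 mm


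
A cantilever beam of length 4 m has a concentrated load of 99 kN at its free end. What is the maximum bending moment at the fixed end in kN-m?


For a cantilever with a point load at the free end:
M_max = P * L = 99 * 4 = 396 kN-m

396 kN-m


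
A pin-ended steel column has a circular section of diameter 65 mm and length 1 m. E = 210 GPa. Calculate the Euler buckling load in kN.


I = pi * d^4 / 64 = 876240.51 mm^4
L = 1000.0 mm
P_cr = pi^2 * E * I / L^2
= 9.8696 * 210000.0 * 876240.51 / 1000.0^2
= 1816110.9 N = 1816.1109 kN

1816.1109 kN


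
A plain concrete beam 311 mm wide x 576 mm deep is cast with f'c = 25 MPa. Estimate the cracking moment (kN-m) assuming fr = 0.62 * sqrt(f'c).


fr = 0.62 * sqrt(25) = 0.62 * 5.0 = 3.1 MPa
I = 311 * 576^3 / 12 = 4952752128.0 mm^4
y_t = 288.0 mm
M_cr = fr * I / y_t = 3.1 * 4952752128.0 / 288.0 N-mm
= 53.3109 kN-m

53.3109 kN-m


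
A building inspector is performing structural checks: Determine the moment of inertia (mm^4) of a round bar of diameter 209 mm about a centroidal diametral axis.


r = d / 2 = 209 / 2 = 104.5 mm
I = pi * r^4 / 4 = pi * 104.5^4 / 4
= 93660191.87 mm^4

93660191.87 mm^4


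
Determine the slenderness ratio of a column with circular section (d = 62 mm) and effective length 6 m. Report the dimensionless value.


Radius of gyration r = d / 4 = 62 / 4 = 15.5 mm
L_eff = 6000.0 mm
Slenderness ratio = L / r = 6000.0 / 15.5 = 387.1 (dimensionless)

387.1 (dimensionless)


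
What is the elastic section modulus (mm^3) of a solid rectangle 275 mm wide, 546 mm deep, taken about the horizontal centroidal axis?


S = b * h^2 / 6
= 275 * 546^2 / 6
= 275 * 298116 / 6
= 13663650.0 mm^3

13663650.0 mm^3


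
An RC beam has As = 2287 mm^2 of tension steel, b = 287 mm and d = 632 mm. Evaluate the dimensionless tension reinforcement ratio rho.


rho = As / (b * d)
= 2287 / (287 * 632)
= 2287 / 181384
= 0.012609 (dimensionless)

0.012609 (dimensionless)


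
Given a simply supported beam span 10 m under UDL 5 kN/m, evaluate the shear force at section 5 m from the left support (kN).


R_A = w * L / 2 = 5 * 10 / 2 = 25.0 kN
V(x) = R_A - w * x = 25.0 - 5 * 5
= 0.0 kN

0.0 kN


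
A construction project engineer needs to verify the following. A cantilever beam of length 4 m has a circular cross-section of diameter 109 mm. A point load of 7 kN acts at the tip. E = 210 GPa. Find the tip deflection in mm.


I = pi * d^4 / 64 = pi * 109^4 / 64 = 6929085.02 mm^4
L = 4000.0 mm, P = 7000.0 N, E = 210000.0 MPa
delta = P * L^3 / (3 * E * I)
= 7000.0 * 4000.0^3 / (3 * 210000.0 * 6929085.02)
= 102.627 mm

102.627 mm


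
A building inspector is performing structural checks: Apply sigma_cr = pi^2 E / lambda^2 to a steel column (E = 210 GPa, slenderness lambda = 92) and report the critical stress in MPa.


sigma_cr = pi^2 * E / lambda^2
= 9.8696 * 210000.0 / 92^2
= 9.8696 * 210000.0 / 8464
= 244.8744 MPa

244.8744 MPa


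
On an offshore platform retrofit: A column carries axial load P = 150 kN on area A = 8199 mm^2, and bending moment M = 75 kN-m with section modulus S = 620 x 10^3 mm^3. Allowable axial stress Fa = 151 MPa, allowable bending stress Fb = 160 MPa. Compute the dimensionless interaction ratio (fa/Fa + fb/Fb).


f_a = P / A = 150000.0 / 8199 = 18.2949 MPa
f_b = M / S = 75000000.0 / 620000.0 = 120.9677 MPa
Ratio = f_a / Fa + f_b / Fb
= 18.2949 / 151 + 120.9677 / 160
= 0.8772 (dimensionless)

0.8772 (dimensionless)


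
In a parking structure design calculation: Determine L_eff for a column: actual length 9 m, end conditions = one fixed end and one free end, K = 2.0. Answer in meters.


L_eff = K * L
= 2.0 * 9
= 18.0 m

18.0 m


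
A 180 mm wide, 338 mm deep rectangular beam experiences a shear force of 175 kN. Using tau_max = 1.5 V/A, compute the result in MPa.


A = b * h = 180 * 338 = 60840 mm^2
V = 175 kN = 175000.0 N
tau_max = 1.5 * V / A = 1.5 * 175000.0 / 60840
= 4.3146 MPa

4.3146 MPa


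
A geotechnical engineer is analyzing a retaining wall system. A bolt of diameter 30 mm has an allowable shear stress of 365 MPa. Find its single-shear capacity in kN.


A = pi * d^2 / 4 = pi * 30^2 / 4 = 706.8583 mm^2
V = f_v * A / 1000 = 365 * 706.8583 / 1000
= 258.0033 kN

258.0033 kN


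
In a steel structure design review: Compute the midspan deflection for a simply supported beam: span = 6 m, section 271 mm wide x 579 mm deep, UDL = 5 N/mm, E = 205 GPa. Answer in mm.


I = 271 * 579^3 / 12 = 4383527505.75 mm^4
L = 6000.0 mm, w = 5 N/mm, E = 205000.0 MPa
delta = 5 * w * L^4 / (384 * E * I)
= 5 * 5 * 6000.0^4 / (384 * 205000.0 * 4383527505.75)
= 0.0939 mm

0.0939 mm


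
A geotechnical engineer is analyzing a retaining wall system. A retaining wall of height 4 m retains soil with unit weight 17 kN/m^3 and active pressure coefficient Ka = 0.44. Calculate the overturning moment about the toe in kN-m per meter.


Pa = 0.5 * Ka * gamma * H^2
= 0.5 * 0.44 * 17 * 4^2
= 59.84 kN/m
Arm = H / 3 = 4 / 3 = 1.3333 m
Mo = Pa * arm = Pa * H / 3 = 59.84 * 4 / 3 = 79.7867 kN-m/m

79.7867 kN-m/m


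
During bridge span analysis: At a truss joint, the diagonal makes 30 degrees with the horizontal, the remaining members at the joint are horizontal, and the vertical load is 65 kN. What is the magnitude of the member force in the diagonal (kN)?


At the joint, only the diagonal has a vertical component, so vertical equilibrium gives:
F * sin(30) = 65
F = 65 / sin(30)
= 65 / 0.5
= 130.0 kN

130.0 kN


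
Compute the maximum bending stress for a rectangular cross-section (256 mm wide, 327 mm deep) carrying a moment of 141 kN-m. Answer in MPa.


I = b * h^3 / 12 = 256 * 327^3 / 12 = 745936704.0 mm^4
y = h / 2 = 327 / 2 = 163.5 mm
M = 141 kN-m = 141000000.0 N-mm
sigma = M * y / I = 141000000.0 * 163.5 / 745936704.0
= 30.91 MPa

30.91 MPa


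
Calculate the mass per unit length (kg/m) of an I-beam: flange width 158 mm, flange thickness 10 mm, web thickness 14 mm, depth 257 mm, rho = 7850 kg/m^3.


A_flanges = 2 * 158 * 10 = 3160 mm^2
A_web = (257 - 2 * 10) * 14 = 3318 mm^2
A_total = 3160 + 3318 = 6478 mm^2 = 0.006478 m^2
Weight = rho * A = 7850 * 0.006478 = 50.8523 kg/m

50.8523 kg/m


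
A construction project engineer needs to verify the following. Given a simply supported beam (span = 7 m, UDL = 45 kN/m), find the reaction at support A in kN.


Total load = w * L = 45 * 7 = 315 kN
By symmetry, each reaction R = total / 2 = 315 / 2 = 157.5 kN

157.5 kN


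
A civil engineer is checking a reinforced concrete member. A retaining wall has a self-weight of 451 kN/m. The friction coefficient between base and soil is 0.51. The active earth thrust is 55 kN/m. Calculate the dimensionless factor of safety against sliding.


Resisting force = mu * W = 0.51 * 451 = 230.01 kN/m
FOS = Resisting / Driving = 230.01 / 55
= 4.182 (dimensionless)

4.182 (dimensionless)


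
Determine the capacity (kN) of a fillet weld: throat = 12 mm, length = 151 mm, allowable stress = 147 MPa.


Strength = throat * length * allowable stress
= 12 * 151 * 147 N
= 266364 N
= 266.36 kN

266.36 kN


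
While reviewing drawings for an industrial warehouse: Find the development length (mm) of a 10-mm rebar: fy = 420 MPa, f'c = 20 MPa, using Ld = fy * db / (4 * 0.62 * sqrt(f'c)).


Ld = (fy * db) / (4 * 0.62 * sqrt(f'c))
= (420 * 10) / (4 * 0.62 * sqrt(20))
= 4200 / 11.0909
= 378.69 mm

378.69 mm


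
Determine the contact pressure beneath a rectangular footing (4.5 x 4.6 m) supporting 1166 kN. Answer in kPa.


A = 4.5 * 4.6 = 20.7 m^2
q = P / A = 1166 / 20.7
= 56.3285 kPa

56.3285 kPa


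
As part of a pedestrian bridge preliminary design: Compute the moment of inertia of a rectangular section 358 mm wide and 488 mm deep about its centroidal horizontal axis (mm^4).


I = b * h^3 / 12
= 358 * 488^3 / 12
= 358 * 116214272 / 12
= 3467059114.67 mm^4

3467059114.67 mm^4


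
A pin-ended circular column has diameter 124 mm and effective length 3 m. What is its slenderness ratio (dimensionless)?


Radius of gyration r = d / 4 = 124 / 4 = 31.0 mm
L_eff = 3000.0 mm
Slenderness ratio = L / r = 3000.0 / 31.0 = 96.77 (dimensionless)

96.77 (dimensionless)


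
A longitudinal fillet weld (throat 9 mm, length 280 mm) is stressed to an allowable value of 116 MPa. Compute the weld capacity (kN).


Strength = throat * length * allowable stress
= 9 * 280 * 116 N
= 292320 N
= 292.32 kN

292.32 kN


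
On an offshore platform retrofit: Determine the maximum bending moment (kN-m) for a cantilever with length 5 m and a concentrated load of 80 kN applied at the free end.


For a cantilever with a point load at the free end:
M_max = P * L = 80 * 5 = 400 kN-m

400 kN-m


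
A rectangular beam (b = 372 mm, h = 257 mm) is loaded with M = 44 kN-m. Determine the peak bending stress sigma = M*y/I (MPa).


I = b * h^3 / 12 = 372 * 257^3 / 12 = 526212383.0 mm^4
y = h / 2 = 257 / 2 = 128.5 mm
M = 44 kN-m = 44000000.0 N-mm
sigma = M * y / I = 44000000.0 * 128.5 / 526212383.0
= 10.74 MPa

10.74 MPa


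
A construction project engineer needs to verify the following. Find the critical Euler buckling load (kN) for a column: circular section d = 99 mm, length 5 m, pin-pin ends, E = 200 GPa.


I = pi * d^4 / 64 = 4715314.64 mm^4
L = 5000.0 mm
P_cr = pi^2 * E * I / L^2
= 9.8696 * 200000.0 * 4715314.64 / 5000.0^2
= 372306.32 N = 372.3063 kN

372.3063 kN


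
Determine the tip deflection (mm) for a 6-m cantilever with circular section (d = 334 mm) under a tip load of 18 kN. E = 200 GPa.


I = pi * d^4 / 64 = pi * 334^4 / 64 = 610879802.01 mm^4
L = 6000.0 mm, P = 18000.0 N, E = 200000.0 MPa
delta = P * L^3 / (3 * E * I)
= 18000.0 * 6000.0^3 / (3 * 200000.0 * 610879802.01)
= 10.6077 mm

10.6077 mm


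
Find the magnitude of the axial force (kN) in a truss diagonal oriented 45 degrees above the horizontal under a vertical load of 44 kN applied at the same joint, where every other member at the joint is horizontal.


At the joint, only the diagonal has a vertical component, so vertical equilibrium gives:
F * sin(45) = 44
F = 44 / sin(45)
= 44 / 0.707107
= 62.23 kN

62.23 kN


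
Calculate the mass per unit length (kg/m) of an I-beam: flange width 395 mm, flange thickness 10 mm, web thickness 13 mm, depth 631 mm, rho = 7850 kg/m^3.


A_flanges = 2 * 395 * 10 = 7900 mm^2
A_web = (631 - 2 * 10) * 13 = 7943 mm^2
A_total = 7900 + 7943 = 15843 mm^2 = 0.015843 m^2
Weight = rho * A = 7850 * 0.015843 = 124.3675 kg/m

124.3675 kg/m


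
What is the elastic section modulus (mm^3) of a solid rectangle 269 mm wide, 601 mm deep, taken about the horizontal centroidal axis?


S = b * h^2 / 6
= 269 * 601^2 / 6
= 269 * 361201 / 6
= 16193844.83 mm^3

16193844.83 mm^3


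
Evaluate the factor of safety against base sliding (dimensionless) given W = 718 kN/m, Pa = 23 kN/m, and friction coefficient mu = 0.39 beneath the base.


Resisting force = mu * W = 0.39 * 718 = 280.02 kN/m
FOS = Resisting / Driving = 280.02 / 23
= 12.1748 (dimensionless)

12.1748 (dimensionless)


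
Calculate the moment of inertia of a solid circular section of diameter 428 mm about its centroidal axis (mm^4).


r = d / 2 = 428 / 2 = 214.0 mm
I = pi * r^4 / 4 = pi * 214.0^4 / 4
= 1647194846.15 mm^4

1647194846.15 mm^4


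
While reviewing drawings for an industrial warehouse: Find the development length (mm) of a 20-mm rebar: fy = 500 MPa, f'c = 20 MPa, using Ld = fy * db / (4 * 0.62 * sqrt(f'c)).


Ld = (fy * db) / (4 * 0.62 * sqrt(f'c))
= (500 * 20) / (4 * 0.62 * sqrt(20))
= 10000 / 11.0909
= 901.64 mm

901.64 mm


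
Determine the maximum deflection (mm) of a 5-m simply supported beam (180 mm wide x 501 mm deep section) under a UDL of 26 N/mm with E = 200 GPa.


I = 180 * 501^3 / 12 = 1886272515.0 mm^4
L = 5000.0 mm, w = 26 N/mm, E = 200000.0 MPa
delta = 5 * w * L^4 / (384 * E * I)
= 5 * 26 * 5000.0^4 / (384 * 200000.0 * 1886272515.0)
= 0.5609 mm

0.5609 mm


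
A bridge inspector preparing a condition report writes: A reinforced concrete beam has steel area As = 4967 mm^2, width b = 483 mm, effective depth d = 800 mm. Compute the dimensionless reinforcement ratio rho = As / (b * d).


rho = As / (b * d)
= 4967 / (483 * 800)
= 4967 / 386400
= 0.012855 (dimensionless)

0.012855 (dimensionless)


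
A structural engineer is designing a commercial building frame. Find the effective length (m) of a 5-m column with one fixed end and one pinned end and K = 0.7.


L_eff = K * L
= 0.7 * 5
= 3.5 m

3.5 m


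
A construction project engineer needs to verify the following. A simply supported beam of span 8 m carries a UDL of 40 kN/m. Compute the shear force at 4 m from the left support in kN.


R_A = w * L / 2 = 40 * 8 / 2 = 160.0 kN
V(x) = R_A - w * x = 160.0 - 40 * 4
= 0.0 kN

0.0 kN


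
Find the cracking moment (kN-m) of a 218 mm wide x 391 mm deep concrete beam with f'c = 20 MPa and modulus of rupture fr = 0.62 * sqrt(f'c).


fr = 0.62 * sqrt(20) = 0.62 * 4.4721 = 2.7727 MPa
I = 218 * 391^3 / 12 = 1085939223.17 mm^4
y_t = 195.5 mm
M_cr = fr * I / y_t = 2.7727 * 1085939223.17 / 195.5 N-mm
= 15.4016 kN-m

15.4016 kN-m


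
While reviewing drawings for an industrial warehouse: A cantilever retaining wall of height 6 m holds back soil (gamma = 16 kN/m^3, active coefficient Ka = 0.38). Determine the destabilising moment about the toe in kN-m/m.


Pa = 0.5 * Ka * gamma * H^2
= 0.5 * 0.38 * 16 * 6^2
= 109.44 kN/m
Arm = H / 3 = 6 / 3 = 2.0 m
Mo = Pa * arm = Pa * H / 3 = 109.44 * 6 / 3 = 218.88 kN-m/m

218.88 kN-m/m


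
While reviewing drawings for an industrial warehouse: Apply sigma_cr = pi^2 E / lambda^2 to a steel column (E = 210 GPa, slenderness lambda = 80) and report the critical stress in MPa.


sigma_cr = pi^2 * E / lambda^2
= 9.8696 * 210000.0 / 80^2
= 9.8696 * 210000.0 / 6400
= 323.8464 MPa

323.8464 MPa


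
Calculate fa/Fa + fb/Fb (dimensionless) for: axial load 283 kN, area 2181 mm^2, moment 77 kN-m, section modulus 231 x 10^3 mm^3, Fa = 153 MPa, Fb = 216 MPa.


f_a = P / A = 283000.0 / 2181 = 129.757 MPa
f_b = M / S = 77000000.0 / 231000.0 = 333.3333 MPa
Ratio = f_a / Fa + f_b / Fb
= 129.757 / 153 + 333.3333 / 216
= 2.3913 (dimensionless)

2.3913 (dimensionless)


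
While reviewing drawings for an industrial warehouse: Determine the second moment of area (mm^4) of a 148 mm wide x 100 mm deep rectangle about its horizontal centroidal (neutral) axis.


I = b * h^3 / 12
= 148 * 100^3 / 12
= 148 * 1000000 / 12
= 12333333.33 mm^4

12333333.33 mm^4


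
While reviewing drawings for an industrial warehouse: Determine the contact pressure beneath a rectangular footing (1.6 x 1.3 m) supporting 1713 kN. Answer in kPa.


A = 1.6 * 1.3 = 2.08 m^2
q = P / A = 1713 / 2.08
= 823.5577 kPa

823.5577 kPa


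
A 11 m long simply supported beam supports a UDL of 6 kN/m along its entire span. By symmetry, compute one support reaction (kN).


Total load = w * L = 6 * 11 = 66 kN
By symmetry, each reaction R = total / 2 = 66 / 2 = 33.0 kN

33.0 kN


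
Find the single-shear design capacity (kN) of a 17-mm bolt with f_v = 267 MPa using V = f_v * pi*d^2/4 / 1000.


A = pi * d^2 / 4 = pi * 17^2 / 4 = 226.9801 mm^2
V = f_v * A / 1000 = 267 * 226.9801 / 1000
= 60.6037 kN

60.6037 kN


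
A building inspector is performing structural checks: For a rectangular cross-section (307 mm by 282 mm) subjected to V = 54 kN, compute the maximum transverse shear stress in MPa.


A = b * h = 307 * 282 = 86574 mm^2
V = 54 kN = 54000.0 N
tau_max = 1.5 * V / A = 1.5 * 54000.0 / 86574
= 0.9356 MPa

0.9356 MPa


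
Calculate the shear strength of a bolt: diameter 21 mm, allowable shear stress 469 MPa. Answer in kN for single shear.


A = pi * d^2 / 4 = pi * 21^2 / 4 = 346.3606 mm^2
V = f_v * A / 1000 = 469 * 346.3606 / 1000
= 162.4431 kN

162.4431 kN


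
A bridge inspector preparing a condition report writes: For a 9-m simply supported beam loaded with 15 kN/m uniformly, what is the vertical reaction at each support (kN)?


Total load = w * L = 15 * 9 = 135 kN
By symmetry, each reaction R = total / 2 = 135 / 2 = 67.5 kN

67.5 kN


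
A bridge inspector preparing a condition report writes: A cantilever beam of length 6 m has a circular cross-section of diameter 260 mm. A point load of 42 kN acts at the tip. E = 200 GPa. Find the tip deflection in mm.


I = pi * d^4 / 64 = pi * 260^4 / 64 = 224317569.45 mm^4
L = 6000.0 mm, P = 42000.0 N, E = 200000.0 MPa
delta = P * L^3 / (3 * E * I)
= 42000.0 * 6000.0^3 / (3 * 200000.0 * 224317569.45)
= 67.4044 mm

67.4044 mm


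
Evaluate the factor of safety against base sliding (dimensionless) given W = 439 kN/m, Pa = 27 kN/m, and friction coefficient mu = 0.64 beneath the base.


Resisting force = mu * W = 0.64 * 439 = 280.96 kN/m
FOS = Resisting / Driving = 280.96 / 27
= 10.4059 (dimensionless)

10.4059 (dimensionless)


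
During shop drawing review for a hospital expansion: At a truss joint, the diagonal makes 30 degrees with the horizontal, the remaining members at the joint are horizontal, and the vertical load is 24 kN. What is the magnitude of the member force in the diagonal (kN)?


At the joint, only the diagonal has a vertical component, so vertical equilibrium gives:
F * sin(30) = 24
F = 24 / sin(30)
= 24 / 0.5
= 48.0 kN

48.0 kN


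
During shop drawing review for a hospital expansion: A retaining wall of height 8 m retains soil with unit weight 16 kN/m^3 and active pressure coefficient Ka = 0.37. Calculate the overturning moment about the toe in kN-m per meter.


Pa = 0.5 * Ka * gamma * H^2
= 0.5 * 0.37 * 16 * 8^2
= 189.44 kN/m
Arm = H / 3 = 8 / 3 = 2.6667 m
Mo = Pa * arm = Pa * H / 3 = 189.44 * 8 / 3 = 505.1733 kN-m/m

505.1733 kN-m/m


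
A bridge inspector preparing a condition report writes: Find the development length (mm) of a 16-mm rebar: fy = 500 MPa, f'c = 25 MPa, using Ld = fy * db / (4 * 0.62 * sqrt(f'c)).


Ld = (fy * db) / (4 * 0.62 * sqrt(f'c))
= (500 * 16) / (4 * 0.62 * sqrt(25))
= 8000 / 12.4
= 645.16 mm

645.16 mm
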